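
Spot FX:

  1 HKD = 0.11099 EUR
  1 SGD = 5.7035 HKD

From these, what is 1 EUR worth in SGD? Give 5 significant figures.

EUR/SGD = 1.5797

1 EUR ÷ 0.11099 = 9.00982 HKD
9.00982 HKD ÷ 5.7035 = 1.5797 SGD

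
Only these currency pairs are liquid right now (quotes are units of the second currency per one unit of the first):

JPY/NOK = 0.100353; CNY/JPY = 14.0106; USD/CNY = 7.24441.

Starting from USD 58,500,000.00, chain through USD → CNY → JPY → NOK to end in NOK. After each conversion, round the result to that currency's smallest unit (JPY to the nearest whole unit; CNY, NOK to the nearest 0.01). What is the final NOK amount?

NOK 595,862,400.31

USD 58,500,000.00 × 7.24441 = CNY 423,797,985.00
CNY 423,797,985.00 × 14.0106 = JPY 5,937,664,049
JPY 5,937,664,049 × 0.100353 = NOK 595,862,400.31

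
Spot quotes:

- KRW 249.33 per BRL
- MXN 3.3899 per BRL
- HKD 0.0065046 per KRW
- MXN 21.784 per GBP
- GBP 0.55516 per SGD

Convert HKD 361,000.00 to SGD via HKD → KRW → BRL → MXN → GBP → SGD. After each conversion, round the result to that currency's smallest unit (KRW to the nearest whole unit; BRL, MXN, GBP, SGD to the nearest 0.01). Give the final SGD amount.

HKD 361,000.00 ÷ 0.0065046 = KRW 55,499,185
KRW 55,499,185 ÷ 249.33 = BRL 222,593.29
BRL 222,593.29 × 3.3899 = MXN 754,568.99
MXN 754,568.99 ÷ 21.784 = GBP 34,638.68
GBP 34,638.68 ÷ 0.55516 = SGD 62,394.05

SGD 62,394.05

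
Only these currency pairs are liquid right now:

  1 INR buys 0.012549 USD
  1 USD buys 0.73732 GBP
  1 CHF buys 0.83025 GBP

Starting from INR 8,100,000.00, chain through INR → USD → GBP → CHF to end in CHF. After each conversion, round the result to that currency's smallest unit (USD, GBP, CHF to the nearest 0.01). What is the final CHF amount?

CHF 90,269.55

INR 8,100,000.00 × 0.012549 = USD 101,646.90
USD 101,646.90 × 0.73732 = GBP 74,946.29
GBP 74,946.29 ÷ 0.83025 = CHF 90,269.55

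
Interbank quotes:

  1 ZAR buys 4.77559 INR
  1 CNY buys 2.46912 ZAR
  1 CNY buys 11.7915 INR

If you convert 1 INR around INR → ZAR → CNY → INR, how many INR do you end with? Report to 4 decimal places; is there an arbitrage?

1.0000 (no arbitrage)

Around INR → ZAR → CNY → INR: 1 ÷ 4.77559 ÷ 2.46912 × 11.7915 = 1.000000
Product ≈ 1 (deviation 0.000%, within rounding noise).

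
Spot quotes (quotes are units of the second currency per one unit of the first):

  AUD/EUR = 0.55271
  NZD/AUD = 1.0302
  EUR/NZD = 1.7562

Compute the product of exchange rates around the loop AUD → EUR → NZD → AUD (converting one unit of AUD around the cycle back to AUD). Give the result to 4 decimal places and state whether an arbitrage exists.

1.0000 (no arbitrage)

Around AUD → EUR → NZD → AUD: 1 × 0.55271 × 1.7562 × 1.0302 = 0.999984
Product ≈ 1 (deviation 0.002%, within rounding noise).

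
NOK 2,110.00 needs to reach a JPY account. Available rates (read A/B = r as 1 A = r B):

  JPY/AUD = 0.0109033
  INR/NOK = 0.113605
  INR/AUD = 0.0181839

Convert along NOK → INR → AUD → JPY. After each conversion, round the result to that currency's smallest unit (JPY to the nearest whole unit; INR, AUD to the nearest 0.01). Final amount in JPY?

NOK 2,110.00 ÷ 0.113605 = INR 18,573.13
INR 18,573.13 × 0.0181839 = AUD 337.73
AUD 337.73 ÷ 0.0109033 = JPY 30,975

JPY 30,975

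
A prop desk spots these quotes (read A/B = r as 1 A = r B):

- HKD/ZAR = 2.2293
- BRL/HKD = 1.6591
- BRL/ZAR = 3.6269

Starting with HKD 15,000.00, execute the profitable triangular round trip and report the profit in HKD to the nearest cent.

Profitable loop is HKD → ZAR → BRL → HKD:
HKD 15,000.00 × 2.2293 = ZAR 33,439.50
ZAR 33,439.50 ÷ 3.6269 = BRL 9,219.86
BRL 9,219.86 × 1.6591 = HKD 15,296.67
Profit = HKD 15,296.67 − HKD 15,000.00

Profit: HKD 296.67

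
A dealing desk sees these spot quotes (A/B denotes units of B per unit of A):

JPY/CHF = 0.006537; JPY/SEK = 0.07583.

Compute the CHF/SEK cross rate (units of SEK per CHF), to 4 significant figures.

1 CHF ÷ 0.006537 = 152.975 JPY
152.975 JPY × 0.07583 = 11.6001 SEK

CHF/SEK = 11.60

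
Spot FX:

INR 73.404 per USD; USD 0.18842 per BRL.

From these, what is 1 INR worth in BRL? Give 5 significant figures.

1 INR ÷ 73.404 = 0.0136232 USD
0.0136232 USD ÷ 0.18842 = 0.0723025 BRL

INR/BRL = 0.072302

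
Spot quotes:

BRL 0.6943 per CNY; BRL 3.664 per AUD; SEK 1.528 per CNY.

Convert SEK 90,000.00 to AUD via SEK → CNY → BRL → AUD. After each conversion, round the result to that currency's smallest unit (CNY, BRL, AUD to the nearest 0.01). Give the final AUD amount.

AUD 11,161.20

SEK 90,000.00 ÷ 1.528 = CNY 58,900.52
CNY 58,900.52 × 0.6943 = BRL 40,894.63
BRL 40,894.63 ÷ 3.664 = AUD 11,161.20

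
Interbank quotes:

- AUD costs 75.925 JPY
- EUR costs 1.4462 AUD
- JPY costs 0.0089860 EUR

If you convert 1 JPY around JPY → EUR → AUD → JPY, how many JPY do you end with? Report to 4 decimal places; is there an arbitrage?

Around JPY → EUR → AUD → JPY: 1 × 0.0089860 × 1.4462 × 75.925 = 0.986687
Product < 1; profitable direction is JPY → AUD → EUR → JPY.

0.9867 (arbitrage exists)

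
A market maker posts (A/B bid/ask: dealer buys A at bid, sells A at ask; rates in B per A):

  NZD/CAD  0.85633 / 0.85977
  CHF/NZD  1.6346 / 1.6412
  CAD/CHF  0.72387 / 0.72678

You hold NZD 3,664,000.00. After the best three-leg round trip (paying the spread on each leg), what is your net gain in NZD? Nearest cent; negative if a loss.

Best loop NZD → CAD → CHF → NZD:
NZD 3,664,000.00 × 0.85633 (sell NZD at bid) = CAD 3,137,593.12
CAD 3,137,593.12 × 0.72387 (sell CAD at bid) = CHF 2,271,209.53
CHF 2,271,209.53 × 1.6346 (sell CHF at bid) = NZD 3,712,519.10

Net profit: NZD 48,519.10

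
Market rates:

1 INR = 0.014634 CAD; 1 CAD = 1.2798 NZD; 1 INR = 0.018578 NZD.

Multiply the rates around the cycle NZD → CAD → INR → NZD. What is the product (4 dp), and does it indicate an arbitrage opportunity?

0.9920 (arbitrage exists)

Around NZD → CAD → INR → NZD: 1 ÷ 1.2798 ÷ 0.014634 × 0.018578 = 0.991959
Product < 1; profitable direction is NZD → INR → CAD → NZD.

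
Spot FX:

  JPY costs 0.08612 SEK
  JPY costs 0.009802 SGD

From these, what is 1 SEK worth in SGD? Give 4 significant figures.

SEK/SGD = 0.1138

1 SEK ÷ 0.08612 = 11.6117 JPY
11.6117 JPY × 0.009802 = 0.113818 SGD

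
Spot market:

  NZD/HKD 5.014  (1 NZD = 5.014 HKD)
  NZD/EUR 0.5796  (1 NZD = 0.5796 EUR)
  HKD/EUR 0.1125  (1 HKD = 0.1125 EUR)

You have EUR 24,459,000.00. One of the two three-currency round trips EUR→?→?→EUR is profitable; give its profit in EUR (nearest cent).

Profitable loop is EUR → HKD → NZD → EUR:
EUR 24,459,000.00 ÷ 0.1125 = HKD 217,413,333.33
HKD 217,413,333.33 ÷ 5.014 = NZD 43,361,255.15
NZD 43,361,255.15 × 0.5796 = EUR 25,132,183.49
Profit = EUR 25,132,183.49 − EUR 24,459,000.00

Profit: EUR 673,183.49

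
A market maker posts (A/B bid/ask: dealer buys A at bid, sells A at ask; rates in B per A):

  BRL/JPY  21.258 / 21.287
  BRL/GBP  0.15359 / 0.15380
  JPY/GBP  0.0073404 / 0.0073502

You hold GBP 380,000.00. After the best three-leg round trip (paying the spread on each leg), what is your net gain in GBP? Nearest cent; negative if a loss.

Net profit: GBP 5,539.95

Best loop GBP → BRL → JPY → GBP:
GBP 380,000.00 ÷ 0.15380 (buy BRL at ask) = BRL 2,470,741.22
BRL 2,470,741.22 × 21.258 (sell BRL at bid) = JPY 52,523,017
JPY 52,523,017 × 0.0073404 (sell JPY at bid) = GBP 385,539.95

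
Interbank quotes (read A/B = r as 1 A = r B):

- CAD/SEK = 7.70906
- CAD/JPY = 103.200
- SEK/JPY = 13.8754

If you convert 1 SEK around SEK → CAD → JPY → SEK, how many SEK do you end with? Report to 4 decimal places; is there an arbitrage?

Around SEK → CAD → JPY → SEK: 1 ÷ 7.70906 × 103.200 ÷ 13.8754 = 0.964790
Product < 1; profitable direction is SEK → JPY → CAD → SEK.

0.9648 (arbitrage exists)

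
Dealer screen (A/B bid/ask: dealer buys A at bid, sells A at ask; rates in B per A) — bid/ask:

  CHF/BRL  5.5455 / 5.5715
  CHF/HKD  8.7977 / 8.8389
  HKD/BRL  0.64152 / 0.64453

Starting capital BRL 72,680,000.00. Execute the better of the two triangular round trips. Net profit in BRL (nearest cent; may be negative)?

Best loop BRL → CHF → HKD → BRL:
BRL 72,680,000.00 ÷ 5.5715 (buy CHF at ask) = CHF 13,044,960.96
CHF 13,044,960.96 × 8.7977 (sell CHF at bid) = HKD 114,765,653.06
HKD 114,765,653.06 × 0.64152 (sell HKD at bid) = BRL 73,624,461.75

Net profit: BRL 944,461.75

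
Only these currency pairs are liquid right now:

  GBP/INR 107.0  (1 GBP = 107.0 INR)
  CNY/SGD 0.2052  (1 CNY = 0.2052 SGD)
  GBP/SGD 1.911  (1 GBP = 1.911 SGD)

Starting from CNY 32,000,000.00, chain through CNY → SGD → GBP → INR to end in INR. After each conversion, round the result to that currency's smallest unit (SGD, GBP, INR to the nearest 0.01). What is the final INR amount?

INR 367,663,422.25

CNY 32,000,000.00 × 0.2052 = SGD 6,566,400.00
SGD 6,566,400.00 ÷ 1.911 = GBP 3,436,106.75
GBP 3,436,106.75 × 107.0 = INR 367,663,422.25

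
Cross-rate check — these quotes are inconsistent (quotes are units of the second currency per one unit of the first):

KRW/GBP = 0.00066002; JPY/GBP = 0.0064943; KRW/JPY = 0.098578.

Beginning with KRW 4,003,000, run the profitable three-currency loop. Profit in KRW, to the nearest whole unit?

Profitable loop is KRW → GBP → JPY → KRW:
KRW 4,003,000 × 0.00066002 = GBP 2,642.06
GBP 2,642.06 ÷ 0.0064943 = JPY 406,828
JPY 406,828 ÷ 0.098578 = KRW 4,126,961
Profit = KRW 4,126,961 − KRW 4,003,000

Profit: KRW 123,961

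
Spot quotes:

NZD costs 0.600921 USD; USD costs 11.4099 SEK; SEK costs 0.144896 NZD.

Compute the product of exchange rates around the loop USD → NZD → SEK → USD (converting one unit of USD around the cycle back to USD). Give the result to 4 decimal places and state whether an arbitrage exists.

1.0066 (arbitrage exists)

Around USD → NZD → SEK → USD: 1 ÷ 0.600921 ÷ 0.144896 ÷ 11.4099 = 1.006571
Product > 1; profitable direction is USD → NZD → SEK → USD.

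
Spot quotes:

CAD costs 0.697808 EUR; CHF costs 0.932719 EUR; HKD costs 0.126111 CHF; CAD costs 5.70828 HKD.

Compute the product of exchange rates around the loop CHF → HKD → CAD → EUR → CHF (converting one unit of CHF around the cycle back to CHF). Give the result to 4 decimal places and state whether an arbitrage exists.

Around CHF → HKD → CAD → EUR → CHF: 1 ÷ 0.126111 ÷ 5.70828 × 0.697808 ÷ 0.932719 = 1.039266
Product > 1; profitable direction is CHF → HKD → CAD → EUR → CHF.

1.0393 (arbitrage exists)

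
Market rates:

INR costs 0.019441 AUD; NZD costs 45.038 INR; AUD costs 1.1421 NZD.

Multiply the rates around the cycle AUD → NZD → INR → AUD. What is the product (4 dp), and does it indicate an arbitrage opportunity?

Around AUD → NZD → INR → AUD: 1 × 1.1421 × 45.038 × 0.019441 = 1.000004
Product ≈ 1 (deviation 0.000%, within rounding noise).

1.0000 (no arbitrage)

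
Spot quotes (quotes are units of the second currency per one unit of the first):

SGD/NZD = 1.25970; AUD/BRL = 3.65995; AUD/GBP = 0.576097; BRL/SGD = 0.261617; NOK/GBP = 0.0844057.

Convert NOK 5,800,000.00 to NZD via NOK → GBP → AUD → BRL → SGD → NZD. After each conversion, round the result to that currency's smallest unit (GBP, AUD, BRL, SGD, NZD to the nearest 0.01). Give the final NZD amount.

NOK 5,800,000.00 × 0.0844057 = GBP 489,553.06
GBP 489,553.06 ÷ 0.576097 = AUD 849,775.40
AUD 849,775.40 × 3.65995 = BRL 3,110,135.48
BRL 3,110,135.48 × 0.261617 = SGD 813,664.31
SGD 813,664.31 × 1.25970 = NZD 1,024,972.93

NZD 1,024,972.93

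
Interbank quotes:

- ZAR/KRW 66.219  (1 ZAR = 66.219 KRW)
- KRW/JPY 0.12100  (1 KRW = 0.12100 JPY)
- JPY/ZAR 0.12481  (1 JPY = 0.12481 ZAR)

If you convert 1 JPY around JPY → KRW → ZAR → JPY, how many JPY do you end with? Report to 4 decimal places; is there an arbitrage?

Around JPY → KRW → ZAR → JPY: 1 ÷ 0.12100 ÷ 66.219 ÷ 0.12481 = 0.999960
Product ≈ 1 (deviation 0.004%, within rounding noise).

1.0000 (no arbitrage)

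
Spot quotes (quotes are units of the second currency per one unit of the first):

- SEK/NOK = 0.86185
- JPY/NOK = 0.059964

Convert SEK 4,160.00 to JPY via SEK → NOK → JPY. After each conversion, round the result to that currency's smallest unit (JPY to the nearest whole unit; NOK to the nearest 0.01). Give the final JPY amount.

JPY 59,791

SEK 4,160.00 × 0.86185 = NOK 3,585.30
NOK 3,585.30 ÷ 0.059964 = JPY 59,791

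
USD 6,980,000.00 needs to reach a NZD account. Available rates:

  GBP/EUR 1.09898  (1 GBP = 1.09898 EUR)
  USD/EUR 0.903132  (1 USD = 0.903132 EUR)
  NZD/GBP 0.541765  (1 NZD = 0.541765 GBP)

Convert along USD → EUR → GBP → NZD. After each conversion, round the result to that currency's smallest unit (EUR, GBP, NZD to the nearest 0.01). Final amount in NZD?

NZD 10,587,804.66

USD 6,980,000.00 × 0.903132 = EUR 6,303,861.36
EUR 6,303,861.36 ÷ 1.09898 = GBP 5,736,101.99
GBP 5,736,101.99 ÷ 0.541765 = NZD 10,587,804.66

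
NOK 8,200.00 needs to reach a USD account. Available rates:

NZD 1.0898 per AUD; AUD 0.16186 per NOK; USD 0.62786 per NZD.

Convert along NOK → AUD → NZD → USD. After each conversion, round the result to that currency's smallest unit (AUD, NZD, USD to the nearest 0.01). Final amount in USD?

NOK 8,200.00 × 0.16186 = AUD 1,327.25
AUD 1,327.25 × 1.0898 = NZD 1,446.44
NZD 1,446.44 × 0.62786 = USD 908.16

USD 908.16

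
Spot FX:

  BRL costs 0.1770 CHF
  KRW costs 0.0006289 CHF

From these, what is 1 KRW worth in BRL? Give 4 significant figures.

1 KRW × 0.0006289 = 0.0006289 CHF
0.0006289 CHF ÷ 0.1770 = 0.00355311 BRL

KRW/BRL = 0.003553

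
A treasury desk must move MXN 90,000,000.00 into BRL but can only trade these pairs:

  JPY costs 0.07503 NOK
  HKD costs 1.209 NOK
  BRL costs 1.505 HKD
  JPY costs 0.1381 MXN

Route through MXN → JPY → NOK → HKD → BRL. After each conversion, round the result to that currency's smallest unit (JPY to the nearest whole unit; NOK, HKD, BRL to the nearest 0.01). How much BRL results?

BRL 26,873,298.50

MXN 90,000,000.00 ÷ 0.1381 = JPY 651,701,665
JPY 651,701,665 × 0.07503 = NOK 48,897,175.92
NOK 48,897,175.92 ÷ 1.209 = HKD 40,444,314.24
HKD 40,444,314.24 ÷ 1.505 = BRL 26,873,298.50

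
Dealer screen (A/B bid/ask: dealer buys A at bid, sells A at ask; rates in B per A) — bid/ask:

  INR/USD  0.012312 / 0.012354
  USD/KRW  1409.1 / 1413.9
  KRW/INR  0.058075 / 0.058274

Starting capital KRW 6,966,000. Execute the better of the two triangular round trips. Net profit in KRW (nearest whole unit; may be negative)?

Net profit: KRW 52,481

Best loop KRW → INR → USD → KRW:
KRW 6,966,000 × 0.058075 (sell KRW at bid) = INR 404,550.45
INR 404,550.45 × 0.012312 (sell INR at bid) = USD 4,980.83
USD 4,980.83 × 1409.1 (sell USD at bid) = KRW 7,018,481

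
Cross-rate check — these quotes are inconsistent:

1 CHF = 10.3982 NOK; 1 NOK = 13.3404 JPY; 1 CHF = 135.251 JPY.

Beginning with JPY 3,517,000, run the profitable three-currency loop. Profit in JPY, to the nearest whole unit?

Profitable loop is JPY → CHF → NOK → JPY:
JPY 3,517,000 ÷ 135.251 = CHF 26,003.50
CHF 26,003.50 × 10.3982 = NOK 270,389.64
NOK 270,389.64 × 13.3404 = JPY 3,607,106
Profit = JPY 3,607,106 − JPY 3,517,000

Profit: JPY 90,106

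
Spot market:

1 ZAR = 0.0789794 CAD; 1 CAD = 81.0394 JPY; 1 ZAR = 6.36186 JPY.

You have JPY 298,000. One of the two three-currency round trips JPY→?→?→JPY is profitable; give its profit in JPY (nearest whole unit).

Profit: JPY 1,807

Profitable loop is JPY → ZAR → CAD → JPY:
JPY 298,000 ÷ 6.36186 = ZAR 46,841.65
ZAR 46,841.65 × 0.0789794 = CAD 3,699.53
CAD 3,699.53 × 81.0394 = JPY 299,807
Profit = JPY 299,807 − JPY 298,000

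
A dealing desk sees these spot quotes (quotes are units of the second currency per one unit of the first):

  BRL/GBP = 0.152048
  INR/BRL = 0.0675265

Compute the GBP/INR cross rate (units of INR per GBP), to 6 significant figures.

GBP/INR = 97.3969

1 GBP ÷ 0.152048 = 6.57687 BRL
6.57687 BRL ÷ 0.0675265 = 97.3969 INR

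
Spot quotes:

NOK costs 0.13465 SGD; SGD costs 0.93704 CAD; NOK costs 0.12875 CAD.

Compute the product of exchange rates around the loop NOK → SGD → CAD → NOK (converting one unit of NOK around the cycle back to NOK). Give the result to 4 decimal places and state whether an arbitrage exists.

0.9800 (arbitrage exists)

Around NOK → SGD → CAD → NOK: 1 × 0.13465 × 0.93704 ÷ 0.12875 = 0.979980
Product < 1; profitable direction is NOK → CAD → SGD → NOK.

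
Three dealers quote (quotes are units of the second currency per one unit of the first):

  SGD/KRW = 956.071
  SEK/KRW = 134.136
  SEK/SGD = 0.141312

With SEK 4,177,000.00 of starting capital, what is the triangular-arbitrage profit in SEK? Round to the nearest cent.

Profitable loop is SEK → SGD → KRW → SEK:
SEK 4,177,000.00 × 0.141312 = SGD 590,260.22
SGD 590,260.22 × 956.071 = KRW 564,330,683
KRW 564,330,683 ÷ 134.136 = SEK 4,207,153.06
Profit = SEK 4,207,153.06 − SEK 4,177,000.00

Profit: SEK 30,153.06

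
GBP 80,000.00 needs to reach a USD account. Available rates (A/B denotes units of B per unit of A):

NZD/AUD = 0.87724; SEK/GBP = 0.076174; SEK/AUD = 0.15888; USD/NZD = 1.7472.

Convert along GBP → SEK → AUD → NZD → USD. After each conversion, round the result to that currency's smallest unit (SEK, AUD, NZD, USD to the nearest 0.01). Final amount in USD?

GBP 80,000.00 ÷ 0.076174 = SEK 1,050,227.11
SEK 1,050,227.11 × 0.15888 = AUD 166,860.08
AUD 166,860.08 ÷ 0.87724 = NZD 190,210.30
NZD 190,210.30 ÷ 1.7472 = USD 108,865.79

USD 108,865.79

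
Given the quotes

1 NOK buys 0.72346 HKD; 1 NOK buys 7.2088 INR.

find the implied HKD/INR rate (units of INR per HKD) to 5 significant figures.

HKD/INR = 9.9643

1 HKD ÷ 0.72346 = 1.38225 NOK
1.38225 NOK × 7.2088 = 9.96434 INR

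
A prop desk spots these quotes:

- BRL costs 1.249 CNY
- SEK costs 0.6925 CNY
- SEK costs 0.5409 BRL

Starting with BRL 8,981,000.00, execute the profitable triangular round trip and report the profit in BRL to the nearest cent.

Profit: BRL 224,874.59

Profitable loop is BRL → SEK → CNY → BRL:
BRL 8,981,000.00 ÷ 0.5409 = SEK 16,603,808.47
SEK 16,603,808.47 × 0.6925 = CNY 11,498,137.36
CNY 11,498,137.36 ÷ 1.249 = BRL 9,205,874.59
Profit = BRL 9,205,874.59 − BRL 8,981,000.00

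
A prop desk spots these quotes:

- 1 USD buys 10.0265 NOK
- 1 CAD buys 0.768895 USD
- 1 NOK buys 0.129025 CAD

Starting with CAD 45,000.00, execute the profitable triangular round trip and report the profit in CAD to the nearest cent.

Profit: CAD 239.96

Profitable loop is CAD → NOK → USD → CAD:
CAD 45,000.00 ÷ 0.129025 = NOK 348,769.62
NOK 348,769.62 ÷ 10.0265 = USD 34,784.78
USD 34,784.78 ÷ 0.768895 = CAD 45,239.96
Profit = CAD 45,239.96 − CAD 45,000.00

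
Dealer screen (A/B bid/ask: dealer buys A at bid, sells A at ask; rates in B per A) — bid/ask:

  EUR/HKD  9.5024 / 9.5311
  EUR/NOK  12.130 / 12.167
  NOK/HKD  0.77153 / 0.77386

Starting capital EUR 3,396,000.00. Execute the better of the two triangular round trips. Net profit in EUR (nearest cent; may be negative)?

Best loop EUR → HKD → NOK → EUR:
EUR 3,396,000.00 × 9.5024 (sell EUR at bid) = HKD 32,270,150.40
HKD 32,270,150.40 ÷ 0.77386 (buy NOK at ask) = NOK 41,700,243.45
NOK 41,700,243.45 ÷ 12.167 (buy EUR at ask) = EUR 3,427,323.37

Net profit: EUR 31,323.37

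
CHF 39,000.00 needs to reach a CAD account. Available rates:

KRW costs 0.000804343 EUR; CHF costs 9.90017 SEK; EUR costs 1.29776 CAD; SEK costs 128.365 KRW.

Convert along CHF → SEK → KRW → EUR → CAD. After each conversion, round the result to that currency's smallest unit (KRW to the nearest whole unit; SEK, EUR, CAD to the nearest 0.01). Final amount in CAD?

CHF 39,000.00 × 9.90017 = SEK 386,106.63
SEK 386,106.63 × 128.365 = KRW 49,562,578
KRW 49,562,578 × 0.000804343 = EUR 39,865.31
EUR 39,865.31 × 1.29776 = CAD 51,735.60

CAD 51,735.60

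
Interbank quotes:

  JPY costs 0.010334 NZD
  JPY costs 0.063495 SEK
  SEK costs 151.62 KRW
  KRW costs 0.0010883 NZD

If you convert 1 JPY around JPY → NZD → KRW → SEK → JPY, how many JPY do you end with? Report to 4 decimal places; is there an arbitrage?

0.9863 (arbitrage exists)

Around JPY → NZD → KRW → SEK → JPY: 1 × 0.010334 ÷ 0.0010883 ÷ 151.62 ÷ 0.063495 = 0.986334
Product < 1; profitable direction is JPY → SEK → KRW → NZD → JPY.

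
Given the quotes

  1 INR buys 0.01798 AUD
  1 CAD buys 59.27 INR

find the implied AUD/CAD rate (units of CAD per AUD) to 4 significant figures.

AUD/CAD = 0.9384

1 AUD ÷ 0.01798 = 55.6174 INR
55.6174 INR ÷ 59.27 = 0.938373 CAD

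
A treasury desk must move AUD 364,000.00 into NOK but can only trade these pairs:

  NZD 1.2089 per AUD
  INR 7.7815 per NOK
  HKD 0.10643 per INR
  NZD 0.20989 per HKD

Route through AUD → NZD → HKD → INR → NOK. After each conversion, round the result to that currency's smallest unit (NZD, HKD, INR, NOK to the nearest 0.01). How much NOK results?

AUD 364,000.00 × 1.2089 = NZD 440,039.60
NZD 440,039.60 ÷ 0.20989 = HKD 2,096,524.85
HKD 2,096,524.85 ÷ 0.10643 = INR 19,698,626.80
INR 19,698,626.80 ÷ 7.7815 = NOK 2,531,469.10

NOK 2,531,469.10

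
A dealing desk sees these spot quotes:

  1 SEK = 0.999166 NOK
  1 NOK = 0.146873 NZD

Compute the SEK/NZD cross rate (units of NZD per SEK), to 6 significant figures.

1 SEK × 0.999166 = 0.999166 NOK
0.999166 NOK × 0.146873 = 0.146751 NZD

SEK/NZD = 0.146751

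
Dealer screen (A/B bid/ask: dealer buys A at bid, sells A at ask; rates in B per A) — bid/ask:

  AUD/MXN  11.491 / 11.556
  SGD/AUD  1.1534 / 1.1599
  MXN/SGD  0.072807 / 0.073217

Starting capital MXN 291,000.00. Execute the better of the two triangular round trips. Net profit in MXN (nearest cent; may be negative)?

Best loop MXN → AUD → SGD → MXN:
MXN 291,000.00 ÷ 11.556 (buy AUD at ask) = AUD 25,181.72
AUD 25,181.72 ÷ 1.1599 (buy SGD at ask) = SGD 21,710.25
SGD 21,710.25 ÷ 0.073217 (buy MXN at ask) = MXN 296,519.31

Net profit: MXN 5,519.31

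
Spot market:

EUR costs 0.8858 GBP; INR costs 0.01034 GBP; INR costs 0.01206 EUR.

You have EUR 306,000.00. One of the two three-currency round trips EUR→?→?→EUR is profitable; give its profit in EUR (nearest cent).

Profit: EUR 10,143.22

Profitable loop is EUR → GBP → INR → EUR:
EUR 306,000.00 × 0.8858 = GBP 271,054.80
GBP 271,054.80 ÷ 0.01034 = INR 26,214,197.29
INR 26,214,197.29 × 0.01206 = EUR 316,143.22
Profit = EUR 316,143.22 − EUR 306,000.00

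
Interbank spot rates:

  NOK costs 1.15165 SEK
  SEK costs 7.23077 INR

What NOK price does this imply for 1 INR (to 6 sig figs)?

1 INR ÷ 7.23077 = 0.138298 SEK
0.138298 SEK ÷ 1.15165 = 0.120087 NOK

INR/NOK = 0.120087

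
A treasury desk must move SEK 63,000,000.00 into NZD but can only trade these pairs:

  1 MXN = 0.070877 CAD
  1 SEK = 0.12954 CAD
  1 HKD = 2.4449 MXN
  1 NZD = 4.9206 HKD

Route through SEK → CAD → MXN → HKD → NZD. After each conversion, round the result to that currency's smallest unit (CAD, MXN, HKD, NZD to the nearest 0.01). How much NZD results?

NZD 9,571,058.10

SEK 63,000,000.00 × 0.12954 = CAD 8,161,020.00
CAD 8,161,020.00 ÷ 0.070877 = MXN 115,143,417.47
MXN 115,143,417.47 ÷ 2.4449 = HKD 47,095,348.47
HKD 47,095,348.47 ÷ 4.9206 = NZD 9,571,058.10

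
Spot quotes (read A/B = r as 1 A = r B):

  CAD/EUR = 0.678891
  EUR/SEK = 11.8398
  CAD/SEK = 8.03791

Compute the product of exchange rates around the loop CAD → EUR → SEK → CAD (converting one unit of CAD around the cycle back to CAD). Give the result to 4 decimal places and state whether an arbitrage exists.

Around CAD → EUR → SEK → CAD: 1 × 0.678891 × 11.8398 ÷ 8.03791 = 1.000003
Product ≈ 1 (deviation 0.000%, within rounding noise).

1.0000 (no arbitrage)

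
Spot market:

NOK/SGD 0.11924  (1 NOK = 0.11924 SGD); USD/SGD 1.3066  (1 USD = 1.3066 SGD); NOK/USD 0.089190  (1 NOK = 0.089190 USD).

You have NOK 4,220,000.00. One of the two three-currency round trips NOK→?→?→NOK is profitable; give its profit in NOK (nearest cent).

Profitable loop is NOK → SGD → USD → NOK:
NOK 4,220,000.00 × 0.11924 = SGD 503,192.80
SGD 503,192.80 ÷ 1.3066 = USD 385,116.18
USD 385,116.18 ÷ 0.089190 = NOK 4,317,930.03
Profit = NOK 4,317,930.03 − NOK 4,220,000.00

Profit: NOK 97,930.03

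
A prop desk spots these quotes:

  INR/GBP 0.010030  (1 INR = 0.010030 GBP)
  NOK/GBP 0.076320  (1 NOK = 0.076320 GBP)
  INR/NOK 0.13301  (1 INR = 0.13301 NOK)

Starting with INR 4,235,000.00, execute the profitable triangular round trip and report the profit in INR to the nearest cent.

Profitable loop is INR → NOK → GBP → INR:
INR 4,235,000.00 × 0.13301 = NOK 563,297.35
NOK 563,297.35 × 0.076320 = GBP 42,990.85
GBP 42,990.85 ÷ 0.010030 = INR 4,286,226.70
Profit = INR 4,286,226.70 − INR 4,235,000.00

Profit: INR 51,226.70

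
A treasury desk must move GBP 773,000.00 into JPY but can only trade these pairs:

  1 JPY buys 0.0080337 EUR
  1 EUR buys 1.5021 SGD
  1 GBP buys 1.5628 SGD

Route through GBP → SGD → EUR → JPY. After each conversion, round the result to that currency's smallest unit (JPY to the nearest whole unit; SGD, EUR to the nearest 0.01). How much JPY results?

JPY 100,107,920

GBP 773,000.00 × 1.5628 = SGD 1,208,044.40
SGD 1,208,044.40 ÷ 1.5021 = EUR 804,237.00
EUR 804,237.00 ÷ 0.0080337 = JPY 100,107,920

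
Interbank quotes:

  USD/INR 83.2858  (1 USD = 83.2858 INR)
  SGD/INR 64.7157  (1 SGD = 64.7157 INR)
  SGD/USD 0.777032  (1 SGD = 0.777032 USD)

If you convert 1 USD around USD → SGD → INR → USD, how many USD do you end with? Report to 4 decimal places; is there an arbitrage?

1.0000 (no arbitrage)

Around USD → SGD → INR → USD: 1 ÷ 0.777032 × 64.7157 ÷ 83.2858 = 1.000000
Product ≈ 1 (deviation 0.000%, within rounding noise).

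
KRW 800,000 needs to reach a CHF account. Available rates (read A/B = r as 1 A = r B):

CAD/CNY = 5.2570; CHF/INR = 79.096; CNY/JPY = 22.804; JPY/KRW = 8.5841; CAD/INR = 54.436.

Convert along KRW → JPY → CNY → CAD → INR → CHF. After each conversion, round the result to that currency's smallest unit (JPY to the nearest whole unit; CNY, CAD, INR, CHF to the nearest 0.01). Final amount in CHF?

CHF 535.03

KRW 800,000 ÷ 8.5841 = JPY 93,196
JPY 93,196 ÷ 22.804 = CNY 4,086.83
CNY 4,086.83 ÷ 5.2570 = CAD 777.41
CAD 777.41 × 54.436 = INR 42,319.09
INR 42,319.09 ÷ 79.096 = CHF 535.03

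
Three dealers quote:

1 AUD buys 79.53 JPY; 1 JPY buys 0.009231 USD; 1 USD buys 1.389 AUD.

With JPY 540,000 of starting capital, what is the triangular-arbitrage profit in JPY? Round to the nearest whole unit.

Profitable loop is JPY → USD → AUD → JPY:
JPY 540,000 × 0.009231 = USD 4,984.74
USD 4,984.74 × 1.389 = AUD 6,923.80
AUD 6,923.80 × 79.53 = JPY 550,650
Profit = JPY 550,650 − JPY 540,000

Profit: JPY 10,650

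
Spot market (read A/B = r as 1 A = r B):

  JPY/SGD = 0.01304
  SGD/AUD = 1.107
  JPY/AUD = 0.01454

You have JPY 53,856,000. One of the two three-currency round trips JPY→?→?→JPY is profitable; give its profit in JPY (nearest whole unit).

Profit: JPY 390,696

Profitable loop is JPY → AUD → SGD → JPY:
JPY 53,856,000 × 0.01454 = AUD 783,066.24
AUD 783,066.24 ÷ 1.107 = SGD 707,376.91
SGD 707,376.91 ÷ 0.01304 = JPY 54,246,696
Profit = JPY 54,246,696 − JPY 53,856,000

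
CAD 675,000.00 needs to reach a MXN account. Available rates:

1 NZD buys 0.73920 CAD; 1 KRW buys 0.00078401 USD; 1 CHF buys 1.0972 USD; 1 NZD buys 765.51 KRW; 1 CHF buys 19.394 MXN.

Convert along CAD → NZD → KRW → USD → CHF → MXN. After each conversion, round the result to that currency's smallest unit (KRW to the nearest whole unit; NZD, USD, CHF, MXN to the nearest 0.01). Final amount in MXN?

MXN 9,687,146.68

CAD 675,000.00 ÷ 0.73920 = NZD 913,149.35
NZD 913,149.35 × 765.51 = KRW 699,024,959
KRW 699,024,959 × 0.00078401 = USD 548,042.56
USD 548,042.56 ÷ 1.0972 = CHF 499,491.94
CHF 499,491.94 × 19.394 = MXN 9,687,146.68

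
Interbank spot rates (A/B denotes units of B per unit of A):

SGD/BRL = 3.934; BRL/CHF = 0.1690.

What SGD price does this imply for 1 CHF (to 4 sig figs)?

CHF/SGD = 1.504

1 CHF ÷ 0.1690 = 5.91716 BRL
5.91716 BRL ÷ 3.934 = 1.50411 SGD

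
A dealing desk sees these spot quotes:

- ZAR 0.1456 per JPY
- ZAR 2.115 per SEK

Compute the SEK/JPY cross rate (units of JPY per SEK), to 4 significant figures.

1 SEK × 2.115 = 2.115 ZAR
2.115 ZAR ÷ 0.1456 = 14.5261 JPY

SEK/JPY = 14.53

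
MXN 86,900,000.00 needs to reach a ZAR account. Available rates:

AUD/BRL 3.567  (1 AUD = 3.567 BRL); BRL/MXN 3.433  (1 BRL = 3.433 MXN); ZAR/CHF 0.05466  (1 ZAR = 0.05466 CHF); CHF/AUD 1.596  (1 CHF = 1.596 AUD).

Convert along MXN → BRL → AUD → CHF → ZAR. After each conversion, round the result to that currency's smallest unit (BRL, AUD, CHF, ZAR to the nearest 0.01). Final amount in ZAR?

ZAR 81,346,776.80

MXN 86,900,000.00 ÷ 3.433 = BRL 25,313,137.20
BRL 25,313,137.20 ÷ 3.567 = AUD 7,096,478.05
AUD 7,096,478.05 ÷ 1.596 = CHF 4,446,414.82
CHF 4,446,414.82 ÷ 0.05466 = ZAR 81,346,776.80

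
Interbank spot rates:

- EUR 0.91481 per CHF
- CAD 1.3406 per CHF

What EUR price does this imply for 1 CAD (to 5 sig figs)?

CAD/EUR = 0.68239

1 CAD ÷ 1.3406 = 0.745935 CHF
0.745935 CHF × 0.91481 = 0.682388 EUR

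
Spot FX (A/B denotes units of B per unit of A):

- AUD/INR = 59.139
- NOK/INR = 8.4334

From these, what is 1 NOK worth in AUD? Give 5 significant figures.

1 NOK × 8.4334 = 8.4334 INR
8.4334 INR ÷ 59.139 = 0.142603 AUD

NOK/AUD = 0.14260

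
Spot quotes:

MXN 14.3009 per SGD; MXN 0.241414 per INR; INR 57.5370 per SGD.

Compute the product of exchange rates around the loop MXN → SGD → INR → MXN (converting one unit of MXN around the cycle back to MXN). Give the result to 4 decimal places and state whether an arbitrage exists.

Around MXN → SGD → INR → MXN: 1 ÷ 14.3009 × 57.5370 × 0.241414 = 0.971284
Product < 1; profitable direction is MXN → INR → SGD → MXN.

0.9713 (arbitrage exists)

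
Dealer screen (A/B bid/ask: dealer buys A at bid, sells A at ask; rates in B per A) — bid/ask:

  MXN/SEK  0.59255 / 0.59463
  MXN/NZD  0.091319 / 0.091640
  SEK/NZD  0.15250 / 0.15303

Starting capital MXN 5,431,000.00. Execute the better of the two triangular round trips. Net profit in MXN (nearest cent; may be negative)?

Net profit: MXN 19,264.20

Best loop MXN → NZD → SEK → MXN:
MXN 5,431,000.00 × 0.091319 (sell MXN at bid) = NZD 495,953.49
NZD 495,953.49 ÷ 0.15303 (buy SEK at ask) = SEK 3,240,890.60
SEK 3,240,890.60 ÷ 0.59463 (buy MXN at ask) = MXN 5,450,264.20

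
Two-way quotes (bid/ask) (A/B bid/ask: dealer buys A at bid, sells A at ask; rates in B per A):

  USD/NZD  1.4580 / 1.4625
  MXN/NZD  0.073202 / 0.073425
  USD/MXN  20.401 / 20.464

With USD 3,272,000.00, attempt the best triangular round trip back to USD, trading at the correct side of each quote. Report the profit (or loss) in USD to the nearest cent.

Net profit: USD 69,118.07

Best loop USD → MXN → NZD → USD:
USD 3,272,000.00 × 20.401 (sell USD at bid) = MXN 66,752,072.00
MXN 66,752,072.00 × 0.073202 (sell MXN at bid) = NZD 4,886,385.17
NZD 4,886,385.17 ÷ 1.4625 (buy USD at ask) = USD 3,341,118.07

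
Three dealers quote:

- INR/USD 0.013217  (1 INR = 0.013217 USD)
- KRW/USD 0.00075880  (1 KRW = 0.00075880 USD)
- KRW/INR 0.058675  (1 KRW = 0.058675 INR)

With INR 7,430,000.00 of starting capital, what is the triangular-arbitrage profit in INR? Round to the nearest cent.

Profitable loop is INR → USD → KRW → INR:
INR 7,430,000.00 × 0.013217 = USD 98,202.31
USD 98,202.31 ÷ 0.00075880 = KRW 129,417,910
KRW 129,417,910 × 0.058675 = INR 7,593,595.86
Profit = INR 7,593,595.86 − INR 7,430,000.00

Profit: INR 163,595.86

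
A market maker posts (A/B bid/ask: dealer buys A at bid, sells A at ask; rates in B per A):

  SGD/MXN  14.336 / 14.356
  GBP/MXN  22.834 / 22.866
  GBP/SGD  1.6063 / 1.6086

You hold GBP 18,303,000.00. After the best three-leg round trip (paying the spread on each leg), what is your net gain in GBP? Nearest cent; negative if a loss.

Best loop GBP → SGD → MXN → GBP:
GBP 18,303,000.00 × 1.6063 (sell GBP at bid) = SGD 29,400,108.90
SGD 29,400,108.90 × 14.336 (sell SGD at bid) = MXN 421,479,961.19
MXN 421,479,961.19 ÷ 22.866 (buy GBP at ask) = GBP 18,432,605.67

Net profit: GBP 129,605.67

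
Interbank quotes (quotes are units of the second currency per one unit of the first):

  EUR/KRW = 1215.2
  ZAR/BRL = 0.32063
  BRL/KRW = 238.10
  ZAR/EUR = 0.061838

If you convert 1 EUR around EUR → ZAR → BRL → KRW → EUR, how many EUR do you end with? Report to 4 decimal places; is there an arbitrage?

Around EUR → ZAR → BRL → KRW → EUR: 1 ÷ 0.061838 × 0.32063 × 238.10 ÷ 1215.2 = 1.015922
Product > 1; profitable direction is EUR → ZAR → BRL → KRW → EUR.

1.0159 (arbitrage exists)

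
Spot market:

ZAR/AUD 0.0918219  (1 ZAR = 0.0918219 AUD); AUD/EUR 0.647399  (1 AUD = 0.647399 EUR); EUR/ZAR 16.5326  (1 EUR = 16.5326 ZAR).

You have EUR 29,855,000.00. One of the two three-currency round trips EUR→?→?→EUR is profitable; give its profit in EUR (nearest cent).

Profitable loop is EUR → AUD → ZAR → EUR:
EUR 29,855,000.00 ÷ 0.647399 = AUD 46,115,301.38
AUD 46,115,301.38 ÷ 0.0918219 = ZAR 502,225,519.00
ZAR 502,225,519.00 ÷ 16.5326 = EUR 30,377,890.89
Profit = EUR 30,377,890.89 − EUR 29,855,000.00

Profit: EUR 522,890.89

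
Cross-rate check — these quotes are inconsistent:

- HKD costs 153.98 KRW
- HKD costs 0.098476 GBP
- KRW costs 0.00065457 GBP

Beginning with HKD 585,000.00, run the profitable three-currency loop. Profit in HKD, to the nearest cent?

Profit: HKD 13,750.49

Profitable loop is HKD → KRW → GBP → HKD:
HKD 585,000.00 × 153.98 = KRW 90,078,300
KRW 90,078,300 × 0.00065457 = GBP 58,962.55
GBP 58,962.55 ÷ 0.098476 = HKD 598,750.49
Profit = HKD 598,750.49 − HKD 585,000.00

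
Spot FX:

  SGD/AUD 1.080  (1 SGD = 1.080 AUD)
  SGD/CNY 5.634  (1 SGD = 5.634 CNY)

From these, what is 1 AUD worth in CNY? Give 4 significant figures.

1 AUD ÷ 1.080 = 0.925926 SGD
0.925926 SGD × 5.634 = 5.21667 CNY

AUD/CNY = 5.217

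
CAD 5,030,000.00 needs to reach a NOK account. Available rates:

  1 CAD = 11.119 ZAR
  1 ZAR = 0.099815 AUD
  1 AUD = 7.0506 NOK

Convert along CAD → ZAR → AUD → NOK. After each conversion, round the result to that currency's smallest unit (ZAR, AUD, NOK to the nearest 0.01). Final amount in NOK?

NOK 39,360,046.49

CAD 5,030,000.00 × 11.119 = ZAR 55,928,570.00
ZAR 55,928,570.00 × 0.099815 = AUD 5,582,510.21
AUD 5,582,510.21 × 7.0506 = NOK 39,360,046.49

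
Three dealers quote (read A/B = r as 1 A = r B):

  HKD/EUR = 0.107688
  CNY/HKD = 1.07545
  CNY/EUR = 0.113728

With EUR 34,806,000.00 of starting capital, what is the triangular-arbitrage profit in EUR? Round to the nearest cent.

Profitable loop is EUR → CNY → HKD → EUR:
EUR 34,806,000.00 ÷ 0.113728 = CNY 306,046,004.50
CNY 306,046,004.50 × 1.07545 = HKD 329,137,175.54
HKD 329,137,175.54 × 0.107688 = EUR 35,444,124.16
Profit = EUR 35,444,124.16 − EUR 34,806,000.00

Profit: EUR 638,124.16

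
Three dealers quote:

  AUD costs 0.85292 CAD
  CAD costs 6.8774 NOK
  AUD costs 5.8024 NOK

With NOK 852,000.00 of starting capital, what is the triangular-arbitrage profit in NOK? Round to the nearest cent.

Profit: NOK 9,319.96

Profitable loop is NOK → AUD → CAD → NOK:
NOK 852,000.00 ÷ 5.8024 = AUD 146,835.79
AUD 146,835.79 × 0.85292 = CAD 125,239.18
CAD 125,239.18 × 6.8774 = NOK 861,319.96
Profit = NOK 861,319.96 − NOK 852,000.00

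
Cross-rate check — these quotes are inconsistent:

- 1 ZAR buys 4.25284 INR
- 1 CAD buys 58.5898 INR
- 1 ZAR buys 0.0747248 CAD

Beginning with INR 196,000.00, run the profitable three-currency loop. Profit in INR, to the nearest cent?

Profit: INR 5,773.35

Profitable loop is INR → ZAR → CAD → INR:
INR 196,000.00 ÷ 4.25284 = ZAR 46,086.85
ZAR 46,086.85 × 0.0747248 = CAD 3,443.83
CAD 3,443.83 × 58.5898 = INR 201,773.35
Profit = INR 201,773.35 − INR 196,000.00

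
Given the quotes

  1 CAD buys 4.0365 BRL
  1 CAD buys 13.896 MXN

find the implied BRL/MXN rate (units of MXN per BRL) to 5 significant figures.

1 BRL ÷ 4.0365 = 0.247739 CAD
0.247739 CAD × 13.896 = 3.44259 MXN

BRL/MXN = 3.4426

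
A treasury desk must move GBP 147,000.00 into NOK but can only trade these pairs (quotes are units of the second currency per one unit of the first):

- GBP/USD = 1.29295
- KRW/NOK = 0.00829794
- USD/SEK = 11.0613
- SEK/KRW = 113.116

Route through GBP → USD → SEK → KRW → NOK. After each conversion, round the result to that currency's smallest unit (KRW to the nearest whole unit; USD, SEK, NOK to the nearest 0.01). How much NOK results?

NOK 1,973,329.30

GBP 147,000.00 × 1.29295 = USD 190,063.65
USD 190,063.65 × 11.0613 = SEK 2,102,351.05
SEK 2,102,351.05 × 113.116 = KRW 237,809,541
KRW 237,809,541 × 0.00829794 = NOK 1,973,329.30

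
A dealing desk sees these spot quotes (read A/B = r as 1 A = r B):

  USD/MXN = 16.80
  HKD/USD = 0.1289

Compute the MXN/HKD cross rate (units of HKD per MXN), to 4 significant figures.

1 MXN ÷ 16.80 = 0.0595238 USD
0.0595238 USD ÷ 0.1289 = 0.461783 HKD

MXN/HKD = 0.4618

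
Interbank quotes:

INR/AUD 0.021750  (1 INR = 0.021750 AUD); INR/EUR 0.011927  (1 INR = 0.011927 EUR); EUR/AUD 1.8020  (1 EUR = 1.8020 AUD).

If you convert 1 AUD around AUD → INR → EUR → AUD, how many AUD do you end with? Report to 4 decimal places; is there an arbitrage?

0.9882 (arbitrage exists)

Around AUD → INR → EUR → AUD: 1 ÷ 0.021750 × 0.011927 × 1.8020 = 0.988159
Product < 1; profitable direction is AUD → EUR → INR → AUD.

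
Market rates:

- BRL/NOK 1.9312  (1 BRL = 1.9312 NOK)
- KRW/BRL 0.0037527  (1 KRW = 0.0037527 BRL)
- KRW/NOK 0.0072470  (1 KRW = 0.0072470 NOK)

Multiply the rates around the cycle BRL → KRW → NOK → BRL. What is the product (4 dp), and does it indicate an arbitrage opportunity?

1.0000 (no arbitrage)

Around BRL → KRW → NOK → BRL: 1 ÷ 0.0037527 × 0.0072470 ÷ 1.9312 = 0.999970
Product ≈ 1 (deviation 0.003%, within rounding noise).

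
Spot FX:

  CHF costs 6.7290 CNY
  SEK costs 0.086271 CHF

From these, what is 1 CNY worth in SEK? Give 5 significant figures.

1 CNY ÷ 6.7290 = 0.14861 CHF
0.14861 CHF ÷ 0.086271 = 1.7226 SEK

CNY/SEK = 1.7226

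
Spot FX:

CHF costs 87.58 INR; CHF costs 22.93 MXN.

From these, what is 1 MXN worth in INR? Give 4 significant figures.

MXN/INR = 3.819

1 MXN ÷ 22.93 = 0.043611 CHF
0.043611 CHF × 87.58 = 3.81945 INR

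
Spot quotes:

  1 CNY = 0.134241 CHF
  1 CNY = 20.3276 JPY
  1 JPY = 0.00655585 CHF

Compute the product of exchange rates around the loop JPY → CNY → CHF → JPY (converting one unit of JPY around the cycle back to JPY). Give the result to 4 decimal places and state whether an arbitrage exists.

Around JPY → CNY → CHF → JPY: 1 ÷ 20.3276 × 0.134241 ÷ 0.00655585 = 1.007326
Product > 1; profitable direction is JPY → CNY → CHF → JPY.

1.0073 (arbitrage exists)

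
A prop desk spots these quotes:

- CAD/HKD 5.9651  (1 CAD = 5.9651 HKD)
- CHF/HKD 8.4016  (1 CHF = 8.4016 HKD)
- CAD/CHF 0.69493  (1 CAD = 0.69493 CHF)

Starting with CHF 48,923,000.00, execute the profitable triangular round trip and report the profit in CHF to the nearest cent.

Profit: CHF 1,060,624.78

Profitable loop is CHF → CAD → HKD → CHF:
CHF 48,923,000.00 ÷ 0.69493 = CAD 70,399,896.39
CAD 70,399,896.39 × 5.9651 = HKD 419,942,421.97
HKD 419,942,421.97 ÷ 8.4016 = CHF 49,983,624.78
Profit = CHF 49,983,624.78 − CHF 48,923,000.00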